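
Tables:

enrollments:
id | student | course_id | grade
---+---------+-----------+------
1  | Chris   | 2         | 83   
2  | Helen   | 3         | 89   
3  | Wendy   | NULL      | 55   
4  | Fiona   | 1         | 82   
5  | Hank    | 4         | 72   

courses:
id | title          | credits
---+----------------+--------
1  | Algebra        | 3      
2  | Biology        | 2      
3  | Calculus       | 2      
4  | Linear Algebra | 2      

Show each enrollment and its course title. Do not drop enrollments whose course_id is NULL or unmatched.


LEFT JOIN keeps every row from enrollments (the left table); where course_id has no match in courses, the course columns become NULL. Walk through each enrollment:
  - enrollment 1 (Chris): course_id=2 -> matches Biology
  - enrollment 2 (Helen): course_id=3 -> matches Calculus
  - enrollment 3 (Wendy): course_id=NULL, no match -> kept with NULL
  - enrollment 4 (Fiona): course_id=1 -> matches Algebra
  - enrollment 5 (Hank): course_id=4 -> matches Linear Algebra
All 5 rows appear; 1 has NULL course.

SQL:
SELECT a.student, b.title AS course
FROM enrollments a
LEFT JOIN courses b ON a.course_id = b.id

Result:
student | course        
--------+---------------
Chris   | Biology       
Helen   | Calculus      
Wendy   | NULL          
Fiona   | Algebra       
Hank    | Linear Algebra


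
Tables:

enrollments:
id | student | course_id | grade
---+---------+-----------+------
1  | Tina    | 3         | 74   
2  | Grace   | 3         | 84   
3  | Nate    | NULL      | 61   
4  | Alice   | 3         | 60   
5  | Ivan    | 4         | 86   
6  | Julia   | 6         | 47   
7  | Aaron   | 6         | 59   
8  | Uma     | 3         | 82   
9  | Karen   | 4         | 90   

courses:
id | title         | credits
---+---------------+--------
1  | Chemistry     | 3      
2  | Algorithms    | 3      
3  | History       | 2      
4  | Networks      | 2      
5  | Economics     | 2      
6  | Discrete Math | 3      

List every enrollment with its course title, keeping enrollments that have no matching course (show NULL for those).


LEFT JOIN keeps every row from enrollments (the left table); where course_id has no match in courses, the course columns become NULL. Walk through each enrollment:
  - enrollment 1 (Tina): course_id=3 -> matches History
  - enrollment 2 (Grace): course_id=3 -> matches History
  - enrollment 3 (Nate): course_id=NULL, no match -> kept with NULL
  - enrollment 4 (Alice): course_id=3 -> matches History
  - enrollment 5 (Ivan): course_id=4 -> matches Networks
  - enrollment 6 (Julia): course_id=6 -> matches Discrete Math
  - enrollment 7 (Aaron): course_id=6 -> matches Discrete Math
  - enrollment 8 (Uma): course_id=3 -> matches History
  - enrollment 9 (Karen): course_id=4 -> matches Networks
All 9 rows appear; 1 has NULL course.

SQL:
SELECT a.student, b.title AS course
FROM enrollments a
LEFT JOIN courses b ON a.course_id = b.id

Result:
student | course       
--------+--------------
Tina    | History      
Grace   | History      
Nate    | NULL         
Alice   | History      
Ivan    | Networks     
Julia   | Discrete Math
Aaron   | Discrete Math
Uma     | History      
Karen   | Networks     


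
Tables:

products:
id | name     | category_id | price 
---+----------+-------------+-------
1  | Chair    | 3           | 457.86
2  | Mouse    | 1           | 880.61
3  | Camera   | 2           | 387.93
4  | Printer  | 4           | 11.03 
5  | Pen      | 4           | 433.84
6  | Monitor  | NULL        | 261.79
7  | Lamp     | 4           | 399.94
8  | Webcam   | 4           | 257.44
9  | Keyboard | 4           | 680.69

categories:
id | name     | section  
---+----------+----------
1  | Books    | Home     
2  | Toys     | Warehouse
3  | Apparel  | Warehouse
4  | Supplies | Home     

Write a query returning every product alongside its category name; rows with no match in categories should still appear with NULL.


LEFT JOIN keeps every row from products (the left table); where category_id has no match in categories, the category columns become NULL. Walk through each product:
  - product 1 (Chair): category_id=3 -> matches Apparel
  - product 2 (Mouse): category_id=1 -> matches Books
  - product 3 (Camera): category_id=2 -> matches Toys
  - product 4 (Printer): category_id=4 -> matches Supplies
  - product 5 (Pen): category_id=4 -> matches Supplies
  - product 6 (Monitor): category_id=NULL, no match -> kept with NULL
  - product 7 (Lamp): category_id=4 -> matches Supplies
  - product 8 (Webcam): category_id=4 -> matches Supplies
  - product 9 (Keyboard): category_id=4 -> matches Supplies
All 9 rows appear; 1 has NULL category.

SQL:
SELECT a.name, b.name AS category
FROM products a
LEFT JOIN categories b ON a.category_id = b.id

Result:
name     | category
---------+---------
Chair    | Apparel 
Mouse    | Books   
Camera   | Toys    
Printer  | Supplies
Pen      | Supplies
Monitor  | NULL    
Lamp     | Supplies
Webcam   | Supplies
Keyboard | Supplies


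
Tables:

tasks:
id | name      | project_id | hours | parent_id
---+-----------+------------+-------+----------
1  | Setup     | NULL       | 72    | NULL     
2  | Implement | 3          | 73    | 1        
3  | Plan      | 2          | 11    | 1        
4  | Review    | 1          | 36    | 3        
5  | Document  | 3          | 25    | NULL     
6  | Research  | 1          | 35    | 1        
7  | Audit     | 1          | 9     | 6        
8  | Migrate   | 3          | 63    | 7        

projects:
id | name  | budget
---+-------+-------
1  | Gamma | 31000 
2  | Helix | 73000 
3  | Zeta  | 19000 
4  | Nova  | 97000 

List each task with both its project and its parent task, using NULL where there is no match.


Two LEFT JOINs from the same base table tasks: one to projects via project_id, one to tasks itself via parent_id. Both are LEFT so every task is preserved.
Match against projects:
  - task 1 (Setup): project_id=NULL, no match -> kept with NULL
  - task 2 (Implement): project_id=3 -> matches Zeta
  - task 3 (Plan): project_id=2 -> matches Helix
  - task 4 (Review): project_id=1 -> matches Gamma
  - task 5 (Document): project_id=3 -> matches Zeta
  - task 6 (Research): project_id=1 -> matches Gamma
  - task 7 (Audit): project_id=1 -> matches Gamma
  - task 8 (Migrate): project_id=3 -> matches Zeta
Match against tasks (self):
  - task 1 (Setup): parent_id=NULL -> NULL
  - task 2 (Implement): parent_id=1 -> Setup
  - task 3 (Plan): parent_id=1 -> Setup
  - task 4 (Review): parent_id=3 -> Plan
  - task 5 (Document): parent_id=NULL -> NULL
  - task 6 (Research): parent_id=1 -> Setup
  - task 7 (Audit): parent_id=6 -> Research
  - task 8 (Migrate): parent_id=7 -> Audit

SQL:
SELECT a.name, b.name AS project, c.name AS parent
FROM tasks a
LEFT JOIN projects b ON a.project_id = b.id
LEFT JOIN tasks c ON a.parent_id = c.id

Result:
name      | project | parent  
----------+---------+---------
Setup     | NULL    | NULL    
Implement | Zeta    | Setup   
Plan      | Helix   | Setup   
Review    | Gamma   | Plan    
Document  | Zeta    | NULL    
Research  | Gamma   | Setup   
Audit     | Gamma   | Research
Migrate   | Zeta    | Audit   


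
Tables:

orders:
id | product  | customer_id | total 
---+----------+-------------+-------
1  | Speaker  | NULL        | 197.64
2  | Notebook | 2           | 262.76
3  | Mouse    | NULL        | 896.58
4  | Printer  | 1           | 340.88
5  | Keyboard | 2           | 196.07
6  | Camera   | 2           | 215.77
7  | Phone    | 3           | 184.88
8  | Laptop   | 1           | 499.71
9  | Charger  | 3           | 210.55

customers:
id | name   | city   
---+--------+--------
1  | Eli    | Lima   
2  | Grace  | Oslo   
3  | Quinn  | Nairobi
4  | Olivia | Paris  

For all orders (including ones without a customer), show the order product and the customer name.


LEFT JOIN keeps every row from orders (the left table); where customer_id has no match in customers, the customer columns become NULL. Walk through each order:
  - order 1 (Speaker): customer_id=NULL, no match -> kept with NULL
  - order 2 (Notebook): customer_id=2 -> matches Grace
  - order 3 (Mouse): customer_id=NULL, no match -> kept with NULL
  - order 4 (Printer): customer_id=1 -> matches Eli
  - order 5 (Keyboard): customer_id=2 -> matches Grace
  - order 6 (Camera): customer_id=2 -> matches Grace
  - order 7 (Phone): customer_id=3 -> matches Quinn
  - order 8 (Laptop): customer_id=1 -> matches Eli
  - order 9 (Charger): customer_id=3 -> matches Quinn
All 9 rows appear; 2 have NULL customer.

SQL:
SELECT a.product, b.name AS customer
FROM orders a
LEFT JOIN customers b ON a.customer_id = b.id

Result:
product  | customer
---------+---------
Speaker  | NULL    
Notebook | Grace   
Mouse    | NULL    
Printer  | Eli     
Keyboard | Grace   
Camera   | Grace   
Phone    | Quinn   
Laptop   | Eli     
Charger  | Quinn   


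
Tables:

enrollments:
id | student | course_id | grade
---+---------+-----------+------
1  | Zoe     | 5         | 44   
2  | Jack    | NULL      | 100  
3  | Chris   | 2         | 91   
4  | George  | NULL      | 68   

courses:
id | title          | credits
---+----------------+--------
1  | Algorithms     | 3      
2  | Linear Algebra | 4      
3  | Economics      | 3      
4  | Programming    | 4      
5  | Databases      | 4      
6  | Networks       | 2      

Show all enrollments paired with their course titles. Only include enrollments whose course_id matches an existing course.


INNER JOIN keeps only enrollments rows whose course_id matches an id in courses. Walk through each enrollment:
  - enrollment 1 (Zoe): course_id=5 -> matches Databases
  - enrollment 2 (Jack): course_id=NULL, no match -> dropped
  - enrollment 3 (Chris): course_id=2 -> matches Linear Algebra
  - enrollment 4 (George): course_id=NULL, no match -> dropped
So 2 of 4 rows are dropped.

SQL:
SELECT a.student, b.title AS course
FROM enrollments a
INNER JOIN courses b ON a.course_id = b.id

Result:
student | course        
--------+---------------
Zoe     | Databases     
Chris   | Linear Algebra


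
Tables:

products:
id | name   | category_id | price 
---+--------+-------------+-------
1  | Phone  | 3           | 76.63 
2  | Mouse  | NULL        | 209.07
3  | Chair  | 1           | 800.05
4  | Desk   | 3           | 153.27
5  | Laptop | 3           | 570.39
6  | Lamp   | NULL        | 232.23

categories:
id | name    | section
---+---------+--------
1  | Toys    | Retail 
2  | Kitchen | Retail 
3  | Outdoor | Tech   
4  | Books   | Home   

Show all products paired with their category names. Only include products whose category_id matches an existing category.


INNER JOIN keeps only products rows whose category_id matches an id in categories. Walk through each product:
  - product 1 (Phone): category_id=3 -> matches Outdoor
  - product 2 (Mouse): category_id=NULL, no match -> dropped
  - product 3 (Chair): category_id=1 -> matches Toys
  - product 4 (Desk): category_id=3 -> matches Outdoor
  - product 5 (Laptop): category_id=3 -> matches Outdoor
  - product 6 (Lamp): category_id=NULL, no match -> dropped
So 2 of 6 rows are dropped.

SQL:
SELECT a.name, b.name AS category
FROM products a
INNER JOIN categories b ON a.category_id = b.id

Result:
name   | category
-------+---------
Phone  | Outdoor 
Chair  | Toys    
Desk   | Outdoor 
Laptop | Outdoor 


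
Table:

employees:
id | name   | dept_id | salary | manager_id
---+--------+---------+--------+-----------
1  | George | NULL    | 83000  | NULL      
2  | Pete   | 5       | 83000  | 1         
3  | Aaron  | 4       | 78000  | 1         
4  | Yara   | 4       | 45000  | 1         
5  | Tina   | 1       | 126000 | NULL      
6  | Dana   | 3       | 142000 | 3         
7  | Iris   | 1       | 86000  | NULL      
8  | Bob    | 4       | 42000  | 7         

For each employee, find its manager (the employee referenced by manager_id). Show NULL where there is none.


This is a self-join: employees is joined to a second copy of itself, matching each row's manager_id to another row's id. Use LEFT JOIN so rows with manager_id=NULL are kept.
  - employee 1 (George): manager_id=NULL -> NULL
  - employee 2 (Pete): manager_id=1 -> George
  - employee 3 (Aaron): manager_id=1 -> George
  - employee 4 (Yara): manager_id=1 -> George
  - employee 5 (Tina): manager_id=NULL -> NULL
  - employee 6 (Dana): manager_id=3 -> Aaron
  - employee 7 (Iris): manager_id=NULL -> NULL
  - employee 8 (Bob): manager_id=7 -> Iris

SQL:
SELECT a.name AS item, b.name AS manager
FROM employees a
LEFT JOIN employees b ON a.manager_id = b.id

Result:
item   | manager
-------+--------
George | NULL   
Pete   | George 
Aaron  | George 
Yara   | George 
Tina   | NULL   
Dana   | Aaron  
Iris   | NULL   
Bob    | Iris   


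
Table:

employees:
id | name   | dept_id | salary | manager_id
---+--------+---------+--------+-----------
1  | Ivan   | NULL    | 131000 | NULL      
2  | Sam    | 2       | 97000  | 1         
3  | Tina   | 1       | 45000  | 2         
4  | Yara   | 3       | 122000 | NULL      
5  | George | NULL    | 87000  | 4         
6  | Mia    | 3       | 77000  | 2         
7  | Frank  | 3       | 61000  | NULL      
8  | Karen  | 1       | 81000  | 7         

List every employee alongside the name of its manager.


This is a self-join: employees is joined to a second copy of itself, matching each row's manager_id to another row's id. Use LEFT JOIN so rows with manager_id=NULL are kept.
  - employee 1 (Ivan): manager_id=NULL -> NULL
  - employee 2 (Sam): manager_id=1 -> Ivan
  - employee 3 (Tina): manager_id=2 -> Sam
  - employee 4 (Yara): manager_id=NULL -> NULL
  - employee 5 (George): manager_id=4 -> Yara
  - employee 6 (Mia): manager_id=2 -> Sam
  - employee 7 (Frank): manager_id=NULL -> NULL
  - employee 8 (Karen): manager_id=7 -> Frank

SQL:
SELECT a.name AS item, b.name AS manager
FROM employees a
LEFT JOIN employees b ON a.manager_id = b.id

Result:
item   | manager
-------+--------
Ivan   | NULL   
Sam    | Ivan   
Tina   | Sam    
Yara   | NULL   
George | Yara   
Mia    | Sam    
Frank  | NULL   
Karen  | Frank  


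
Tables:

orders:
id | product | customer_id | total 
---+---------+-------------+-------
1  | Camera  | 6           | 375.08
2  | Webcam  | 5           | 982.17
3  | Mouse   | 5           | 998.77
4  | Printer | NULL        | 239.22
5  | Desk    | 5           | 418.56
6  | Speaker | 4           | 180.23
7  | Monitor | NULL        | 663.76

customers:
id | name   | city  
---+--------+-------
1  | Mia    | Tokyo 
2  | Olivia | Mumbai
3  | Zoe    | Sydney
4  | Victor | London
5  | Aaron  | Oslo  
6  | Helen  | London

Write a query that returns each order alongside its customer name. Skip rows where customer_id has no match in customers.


INNER JOIN keeps only orders rows whose customer_id matches an id in customers. Walk through each order:
  - order 1 (Camera): customer_id=6 -> matches Helen
  - order 2 (Webcam): customer_id=5 -> matches Aaron
  - order 3 (Mouse): customer_id=5 -> matches Aaron
  - order 4 (Printer): customer_id=NULL, no match -> dropped
  - order 5 (Desk): customer_id=5 -> matches Aaron
  - order 6 (Speaker): customer_id=4 -> matches Victor
  - order 7 (Monitor): customer_id=NULL, no match -> dropped
So 2 of 7 rows are dropped.

SQL:
SELECT a.product, b.name AS customer
FROM orders a
INNER JOIN customers b ON a.customer_id = b.id

Result:
product | customer
--------+---------
Camera  | Helen   
Webcam  | Aaron   
Mouse   | Aaron   
Desk    | Aaron   
Speaker | Victor  


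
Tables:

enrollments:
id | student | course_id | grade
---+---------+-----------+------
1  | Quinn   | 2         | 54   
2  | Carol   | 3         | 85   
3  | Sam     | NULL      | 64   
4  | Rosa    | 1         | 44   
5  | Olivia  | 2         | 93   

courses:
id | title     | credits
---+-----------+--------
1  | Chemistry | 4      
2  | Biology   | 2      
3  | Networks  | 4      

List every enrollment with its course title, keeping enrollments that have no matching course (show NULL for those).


LEFT JOIN keeps every row from enrollments (the left table); where course_id has no match in courses, the course columns become NULL. Walk through each enrollment:
  - enrollment 1 (Quinn): course_id=2 -> matches Biology
  - enrollment 2 (Carol): course_id=3 -> matches Networks
  - enrollment 3 (Sam): course_id=NULL, no match -> kept with NULL
  - enrollment 4 (Rosa): course_id=1 -> matches Chemistry
  - enrollment 5 (Olivia): course_id=2 -> matches Biology
All 5 rows appear; 1 has NULL course.

SQL:
SELECT a.student, b.title AS course
FROM enrollments a
LEFT JOIN courses b ON a.course_id = b.id

Result:
student | course   
--------+----------
Quinn   | Biology  
Carol   | Networks 
Sam     | NULL     
Rosa    | Chemistry
Olivia  | Biology  


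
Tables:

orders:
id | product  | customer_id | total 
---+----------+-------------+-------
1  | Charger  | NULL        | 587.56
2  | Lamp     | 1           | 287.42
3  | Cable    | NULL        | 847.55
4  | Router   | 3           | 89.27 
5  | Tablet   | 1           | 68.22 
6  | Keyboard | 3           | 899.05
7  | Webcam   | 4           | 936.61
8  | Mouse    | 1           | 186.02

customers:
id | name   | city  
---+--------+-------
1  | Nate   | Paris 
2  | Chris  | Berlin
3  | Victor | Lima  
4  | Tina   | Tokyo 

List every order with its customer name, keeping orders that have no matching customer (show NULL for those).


LEFT JOIN keeps every row from orders (the left table); where customer_id has no match in customers, the customer columns become NULL. Walk through each order:
  - order 1 (Charger): customer_id=NULL, no match -> kept with NULL
  - order 2 (Lamp): customer_id=1 -> matches Nate
  - order 3 (Cable): customer_id=NULL, no match -> kept with NULL
  - order 4 (Router): customer_id=3 -> matches Victor
  - order 5 (Tablet): customer_id=1 -> matches Nate
  - order 6 (Keyboard): customer_id=3 -> matches Victor
  - order 7 (Webcam): customer_id=4 -> matches Tina
  - order 8 (Mouse): customer_id=1 -> matches Nate
All 8 rows appear; 2 have NULL customer.

SQL:
SELECT a.product, b.name AS customer
FROM orders a
LEFT JOIN customers b ON a.customer_id = b.id

Result:
product  | customer
---------+---------
Charger  | NULL    
Lamp     | Nate    
Cable    | NULL    
Router   | Victor  
Tablet   | Nate    
Keyboard | Victor  
Webcam   | Tina    
Mouse    | Nate    


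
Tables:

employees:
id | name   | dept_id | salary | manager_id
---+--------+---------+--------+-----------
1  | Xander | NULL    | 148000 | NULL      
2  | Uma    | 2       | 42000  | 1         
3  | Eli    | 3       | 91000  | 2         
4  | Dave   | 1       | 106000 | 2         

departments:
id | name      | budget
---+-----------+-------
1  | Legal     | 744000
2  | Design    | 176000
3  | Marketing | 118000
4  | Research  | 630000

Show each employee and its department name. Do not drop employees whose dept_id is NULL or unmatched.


LEFT JOIN keeps every row from employees (the left table); where dept_id has no match in departments, the department columns become NULL. Walk through each employee:
  - employee 1 (Xander): dept_id=NULL, no match -> kept with NULL
  - employee 2 (Uma): dept_id=2 -> matches Design
  - employee 3 (Eli): dept_id=3 -> matches Marketing
  - employee 4 (Dave): dept_id=1 -> matches Legal
All 4 rows appear; 1 has NULL department.

SQL:
SELECT a.name, b.name AS department
FROM employees a
LEFT JOIN departments b ON a.dept_id = b.id

Result:
name   | department
-------+-----------
Xander | NULL      
Uma    | Design    
Eli    | Marketing 
Dave   | Legal     


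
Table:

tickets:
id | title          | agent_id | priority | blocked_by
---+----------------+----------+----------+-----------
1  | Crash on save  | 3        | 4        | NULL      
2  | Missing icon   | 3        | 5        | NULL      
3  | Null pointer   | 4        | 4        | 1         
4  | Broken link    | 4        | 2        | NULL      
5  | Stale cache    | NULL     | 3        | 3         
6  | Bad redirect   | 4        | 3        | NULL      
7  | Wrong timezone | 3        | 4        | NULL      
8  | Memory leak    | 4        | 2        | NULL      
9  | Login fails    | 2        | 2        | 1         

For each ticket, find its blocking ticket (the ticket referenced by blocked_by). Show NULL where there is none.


This is a self-join: tickets is joined to a second copy of itself, matching each row's blocked_by to another row's id. Use LEFT JOIN so rows with blocked_by=NULL are kept.
  - ticket 1 (Crash on save): blocked_by=NULL -> NULL
  - ticket 2 (Missing icon): blocked_by=NULL -> NULL
  - ticket 3 (Null pointer): blocked_by=1 -> Crash on save
  - ticket 4 (Broken link): blocked_by=NULL -> NULL
  - ticket 5 (Stale cache): blocked_by=3 -> Null pointer
  - ticket 6 (Bad redirect): blocked_by=NULL -> NULL
  - ticket 7 (Wrong timezone): blocked_by=NULL -> NULL
  - ticket 8 (Memory leak): blocked_by=NULL -> NULL
  - ticket 9 (Login fails): blocked_by=1 -> Crash on save

SQL:
SELECT a.title AS item, b.title AS blocked_by
FROM tickets a
LEFT JOIN tickets b ON a.blocked_by = b.id

Result:
item           | blocked_by   
---------------+--------------
Crash on save  | NULL         
Missing icon   | NULL         
Null pointer   | Crash on save
Broken link    | NULL         
Stale cache    | Null pointer 
Bad redirect   | NULL         
Wrong timezone | NULL         
Memory leak    | NULL         
Login fails    | Crash on save


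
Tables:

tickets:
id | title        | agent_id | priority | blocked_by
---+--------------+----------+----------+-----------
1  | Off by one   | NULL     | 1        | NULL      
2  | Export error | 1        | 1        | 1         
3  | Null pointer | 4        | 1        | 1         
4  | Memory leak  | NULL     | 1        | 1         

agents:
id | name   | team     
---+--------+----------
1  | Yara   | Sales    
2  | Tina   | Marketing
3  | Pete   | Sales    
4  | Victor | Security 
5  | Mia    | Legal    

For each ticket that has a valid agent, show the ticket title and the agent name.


INNER JOIN keeps only tickets rows whose agent_id matches an id in agents. Walk through each ticket:
  - ticket 1 (Off by one): agent_id=NULL, no match -> dropped
  - ticket 2 (Export error): agent_id=1 -> matches Yara
  - ticket 3 (Null pointer): agent_id=4 -> matches Victor
  - ticket 4 (Memory leak): agent_id=NULL, no match -> dropped
So 2 of 4 rows are dropped.

SQL:
SELECT a.title, b.name AS agent
FROM tickets a
INNER JOIN agents b ON a.agent_id = b.id

Result:
title        | agent 
-------------+-------
Export error | Yara  
Null pointer | Victor


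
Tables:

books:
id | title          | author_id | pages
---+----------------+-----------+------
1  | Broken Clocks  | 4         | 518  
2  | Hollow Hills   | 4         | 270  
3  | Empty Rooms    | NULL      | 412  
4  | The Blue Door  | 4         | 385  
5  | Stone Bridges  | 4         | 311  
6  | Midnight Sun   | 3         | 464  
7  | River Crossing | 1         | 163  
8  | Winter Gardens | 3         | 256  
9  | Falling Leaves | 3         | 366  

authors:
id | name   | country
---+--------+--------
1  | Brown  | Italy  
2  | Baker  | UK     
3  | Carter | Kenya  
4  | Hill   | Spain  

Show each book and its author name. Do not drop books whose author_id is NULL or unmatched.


LEFT JOIN keeps every row from books (the left table); where author_id has no match in authors, the author columns become NULL. Walk through each book:
  - book 1 (Broken Clocks): author_id=4 -> matches Hill
  - book 2 (Hollow Hills): author_id=4 -> matches Hill
  - book 3 (Empty Rooms): author_id=NULL, no match -> kept with NULL
  - book 4 (The Blue Door): author_id=4 -> matches Hill
  - book 5 (Stone Bridges): author_id=4 -> matches Hill
  - book 6 (Midnight Sun): author_id=3 -> matches Carter
  - book 7 (River Crossing): author_id=1 -> matches Brown
  - book 8 (Winter Gardens): author_id=3 -> matches Carter
  - book 9 (Falling Leaves): author_id=3 -> matches Carter
All 9 rows appear; 1 has NULL author.

SQL:
SELECT a.title, b.name AS author
FROM books a
LEFT JOIN authors b ON a.author_id = b.id

Result:
title          | author
---------------+-------
Broken Clocks  | Hill  
Hollow Hills   | Hill  
Empty Rooms    | NULL  
The Blue Door  | Hill  
Stone Bridges  | Hill  
Midnight Sun   | Carter
River Crossing | Brown 
Winter Gardens | Carter
Falling Leaves | Carter


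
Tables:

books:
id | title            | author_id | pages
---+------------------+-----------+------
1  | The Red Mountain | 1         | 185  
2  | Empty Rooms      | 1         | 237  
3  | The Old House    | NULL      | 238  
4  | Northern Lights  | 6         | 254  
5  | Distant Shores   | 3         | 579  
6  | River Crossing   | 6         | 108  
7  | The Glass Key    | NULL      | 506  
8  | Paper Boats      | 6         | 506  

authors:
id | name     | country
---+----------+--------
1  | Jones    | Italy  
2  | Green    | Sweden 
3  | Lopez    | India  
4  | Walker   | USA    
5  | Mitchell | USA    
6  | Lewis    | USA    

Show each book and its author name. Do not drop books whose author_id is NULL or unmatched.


LEFT JOIN keeps every row from books (the left table); where author_id has no match in authors, the author columns become NULL. Walk through each book:
  - book 1 (The Red Mountain): author_id=1 -> matches Jones
  - book 2 (Empty Rooms): author_id=1 -> matches Jones
  - book 3 (The Old House): author_id=NULL, no match -> kept with NULL
  - book 4 (Northern Lights): author_id=6 -> matches Lewis
  - book 5 (Distant Shores): author_id=3 -> matches Lopez
  - book 6 (River Crossing): author_id=6 -> matches Lewis
  - book 7 (The Glass Key): author_id=NULL, no match -> kept with NULL
  - book 8 (Paper Boats): author_id=6 -> matches Lewis
All 8 rows appear; 2 have NULL author.

SQL:
SELECT a.title, b.name AS author
FROM books a
LEFT JOIN authors b ON a.author_id = b.id

Result:
title            | author
-----------------+-------
The Red Mountain | Jones 
Empty Rooms      | Jones 
The Old House    | NULL  
Northern Lights  | Lewis 
Distant Shores   | Lopez 
River Crossing   | Lewis 
The Glass Key    | NULL  
Paper Boats      | Lewis 


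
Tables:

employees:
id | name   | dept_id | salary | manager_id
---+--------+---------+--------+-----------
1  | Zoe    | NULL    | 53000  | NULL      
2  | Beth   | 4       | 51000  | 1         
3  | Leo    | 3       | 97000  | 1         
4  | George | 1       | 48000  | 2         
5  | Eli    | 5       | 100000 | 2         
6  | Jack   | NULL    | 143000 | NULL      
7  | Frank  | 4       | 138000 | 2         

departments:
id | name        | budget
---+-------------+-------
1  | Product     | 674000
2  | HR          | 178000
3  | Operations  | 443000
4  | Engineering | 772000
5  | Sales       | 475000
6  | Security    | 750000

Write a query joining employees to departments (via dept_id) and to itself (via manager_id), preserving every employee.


Two LEFT JOINs from the same base table employees: one to departments via dept_id, one to employees itself via manager_id. Both are LEFT so every employee is preserved.
Match against departments:
  - employee 1 (Zoe): dept_id=NULL, no match -> kept with NULL
  - employee 2 (Beth): dept_id=4 -> matches Engineering
  - employee 3 (Leo): dept_id=3 -> matches Operations
  - employee 4 (George): dept_id=1 -> matches Product
  - employee 5 (Eli): dept_id=5 -> matches Sales
  - employee 6 (Jack): dept_id=NULL, no match -> kept with NULL
  - employee 7 (Frank): dept_id=4 -> matches Engineering
Match against employees (self):
  - employee 1 (Zoe): manager_id=NULL -> NULL
  - employee 2 (Beth): manager_id=1 -> Zoe
  - employee 3 (Leo): manager_id=1 -> Zoe
  - employee 4 (George): manager_id=2 -> Beth
  - employee 5 (Eli): manager_id=2 -> Beth
  - employee 6 (Jack): manager_id=NULL -> NULL
  - employee 7 (Frank): manager_id=2 -> Beth

SQL:
SELECT a.name, b.name AS department, c.name AS manager
FROM employees a
LEFT JOIN departments b ON a.dept_id = b.id
LEFT JOIN employees c ON a.manager_id = c.id

Result:
name   | department  | manager
-------+-------------+--------
Zoe    | NULL        | NULL   
Beth   | Engineering | Zoe    
Leo    | Operations  | Zoe    
George | Product     | Beth   
Eli    | Sales       | Beth   
Jack   | NULL        | NULL   
Frank  | Engineering | Beth   


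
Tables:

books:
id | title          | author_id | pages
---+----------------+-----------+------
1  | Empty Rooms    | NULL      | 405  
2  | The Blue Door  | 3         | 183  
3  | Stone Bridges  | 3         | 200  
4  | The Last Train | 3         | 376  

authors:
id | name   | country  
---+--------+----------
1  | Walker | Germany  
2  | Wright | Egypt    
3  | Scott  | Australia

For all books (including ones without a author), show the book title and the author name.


LEFT JOIN keeps every row from books (the left table); where author_id has no match in authors, the author columns become NULL. Walk through each book:
  - book 1 (Empty Rooms): author_id=NULL, no match -> kept with NULL
  - book 2 (The Blue Door): author_id=3 -> matches Scott
  - book 3 (Stone Bridges): author_id=3 -> matches Scott
  - book 4 (The Last Train): author_id=3 -> matches Scott
All 4 rows appear; 1 has NULL author.

SQL:
SELECT a.title, b.name AS author
FROM books a
LEFT JOIN authors b ON a.author_id = b.id

Result:
title          | author
---------------+-------
Empty Rooms    | NULL  
The Blue Door  | Scott 
Stone Bridges  | Scott 
The Last Train | Scott 


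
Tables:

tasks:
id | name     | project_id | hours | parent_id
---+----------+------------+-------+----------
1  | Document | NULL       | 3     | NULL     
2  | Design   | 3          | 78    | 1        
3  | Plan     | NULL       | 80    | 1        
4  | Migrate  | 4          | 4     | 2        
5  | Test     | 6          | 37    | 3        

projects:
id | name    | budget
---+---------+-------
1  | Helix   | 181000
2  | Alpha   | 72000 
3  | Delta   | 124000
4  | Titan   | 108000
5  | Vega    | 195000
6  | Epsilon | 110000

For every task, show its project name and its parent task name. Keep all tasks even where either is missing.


Two LEFT JOINs from the same base table tasks: one to projects via project_id, one to tasks itself via parent_id. Both are LEFT so every task is preserved.
Match against projects:
  - task 1 (Document): project_id=NULL, no match -> kept with NULL
  - task 2 (Design): project_id=3 -> matches Delta
  - task 3 (Plan): project_id=NULL, no match -> kept with NULL
  - task 4 (Migrate): project_id=4 -> matches Titan
  - task 5 (Test): project_id=6 -> matches Epsilon
Match against tasks (self):
  - task 1 (Document): parent_id=NULL -> NULL
  - task 2 (Design): parent_id=1 -> Document
  - task 3 (Plan): parent_id=1 -> Document
  - task 4 (Migrate): parent_id=2 -> Design
  - task 5 (Test): parent_id=3 -> Plan

SQL:
SELECT a.name, b.name AS project, c.name AS parent
FROM tasks a
LEFT JOIN projects b ON a.project_id = b.id
LEFT JOIN tasks c ON a.parent_id = c.id

Result:
name     | project | parent  
---------+---------+---------
Document | NULL    | NULL    
Design   | Delta   | Document
Plan     | NULL    | Document
Migrate  | Titan   | Design  
Test     | Epsilon | Plan    


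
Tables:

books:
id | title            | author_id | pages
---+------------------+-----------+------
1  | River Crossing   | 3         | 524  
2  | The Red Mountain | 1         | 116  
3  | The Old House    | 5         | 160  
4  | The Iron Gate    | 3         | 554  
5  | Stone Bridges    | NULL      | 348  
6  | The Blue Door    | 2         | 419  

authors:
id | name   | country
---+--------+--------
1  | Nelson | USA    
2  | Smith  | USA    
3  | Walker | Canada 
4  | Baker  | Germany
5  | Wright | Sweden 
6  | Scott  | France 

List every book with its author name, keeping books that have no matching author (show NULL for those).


LEFT JOIN keeps every row from books (the left table); where author_id has no match in authors, the author columns become NULL. Walk through each book:
  - book 1 (River Crossing): author_id=3 -> matches Walker
  - book 2 (The Red Mountain): author_id=1 -> matches Nelson
  - book 3 (The Old House): author_id=5 -> matches Wright
  - book 4 (The Iron Gate): author_id=3 -> matches Walker
  - book 5 (Stone Bridges): author_id=NULL, no match -> kept with NULL
  - book 6 (The Blue Door): author_id=2 -> matches Smith
All 6 rows appear; 1 has NULL author.

SQL:
SELECT a.title, b.name AS author
FROM books a
LEFT JOIN authors b ON a.author_id = b.id

Result:
title            | author
-----------------+-------
River Crossing   | Walker
The Red Mountain | Nelson
The Old House    | Wright
The Iron Gate    | Walker
Stone Bridges    | NULL  
The Blue Door    | Smith 


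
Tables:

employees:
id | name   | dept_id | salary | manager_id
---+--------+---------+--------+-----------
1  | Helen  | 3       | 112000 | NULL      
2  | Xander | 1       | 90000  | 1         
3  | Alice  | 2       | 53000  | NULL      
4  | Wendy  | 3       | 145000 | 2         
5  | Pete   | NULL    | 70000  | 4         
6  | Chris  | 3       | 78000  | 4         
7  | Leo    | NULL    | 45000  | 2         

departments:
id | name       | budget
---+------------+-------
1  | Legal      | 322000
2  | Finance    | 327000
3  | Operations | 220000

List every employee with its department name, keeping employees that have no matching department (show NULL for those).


LEFT JOIN keeps every row from employees (the left table); where dept_id has no match in departments, the department columns become NULL. Walk through each employee:
  - employee 1 (Helen): dept_id=3 -> matches Operations
  - employee 2 (Xander): dept_id=1 -> matches Legal
  - employee 3 (Alice): dept_id=2 -> matches Finance
  - employee 4 (Wendy): dept_id=3 -> matches Operations
  - employee 5 (Pete): dept_id=NULL, no match -> kept with NULL
  - employee 6 (Chris): dept_id=3 -> matches Operations
  - employee 7 (Leo): dept_id=NULL, no match -> kept with NULL
All 7 rows appear; 2 have NULL department.

SQL:
SELECT a.name, b.name AS department
FROM employees a
LEFT JOIN departments b ON a.dept_id = b.id

Result:
name   | department
-------+-----------
Helen  | Operations
Xander | Legal     
Alice  | Finance   
Wendy  | Operations
Pete   | NULL      
Chris  | Operations
Leo    | NULL      


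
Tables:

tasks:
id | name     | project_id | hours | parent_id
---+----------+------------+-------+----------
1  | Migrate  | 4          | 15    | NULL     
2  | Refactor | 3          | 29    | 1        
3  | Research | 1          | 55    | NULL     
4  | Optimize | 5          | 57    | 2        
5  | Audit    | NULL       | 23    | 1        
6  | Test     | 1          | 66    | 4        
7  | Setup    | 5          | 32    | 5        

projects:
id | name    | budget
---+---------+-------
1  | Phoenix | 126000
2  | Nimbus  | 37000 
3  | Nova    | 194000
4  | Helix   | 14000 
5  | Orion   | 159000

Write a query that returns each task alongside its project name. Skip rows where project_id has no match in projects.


INNER JOIN keeps only tasks rows whose project_id matches an id in projects. Walk through each task:
  - task 1 (Migrate): project_id=4 -> matches Helix
  - task 2 (Refactor): project_id=3 -> matches Nova
  - task 3 (Research): project_id=1 -> matches Phoenix
  - task 4 (Optimize): project_id=5 -> matches Orion
  - task 5 (Audit): project_id=NULL, no match -> dropped
  - task 6 (Test): project_id=1 -> matches Phoenix
  - task 7 (Setup): project_id=5 -> matches Orion
So 1 of 7 rows is dropped.

SQL:
SELECT a.name, b.name AS project
FROM tasks a
INNER JOIN projects b ON a.project_id = b.id

Result:
name     | project
---------+--------
Migrate  | Helix  
Refactor | Nova   
Research | Phoenix
Optimize | Orion  
Test     | Phoenix
Setup    | Orion  


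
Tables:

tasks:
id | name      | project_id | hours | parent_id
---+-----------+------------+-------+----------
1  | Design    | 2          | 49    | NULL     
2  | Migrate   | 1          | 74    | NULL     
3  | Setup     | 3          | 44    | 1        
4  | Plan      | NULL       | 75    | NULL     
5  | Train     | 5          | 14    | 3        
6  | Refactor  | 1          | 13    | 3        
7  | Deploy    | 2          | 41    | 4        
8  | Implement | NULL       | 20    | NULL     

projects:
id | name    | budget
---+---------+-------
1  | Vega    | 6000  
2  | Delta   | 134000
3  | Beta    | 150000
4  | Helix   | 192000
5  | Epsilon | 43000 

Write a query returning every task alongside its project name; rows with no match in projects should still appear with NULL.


LEFT JOIN keeps every row from tasks (the left table); where project_id has no match in projects, the project columns become NULL. Walk through each task:
  - task 1 (Design): project_id=2 -> matches Delta
  - task 2 (Migrate): project_id=1 -> matches Vega
  - task 3 (Setup): project_id=3 -> matches Beta
  - task 4 (Plan): project_id=NULL, no match -> kept with NULL
  - task 5 (Train): project_id=5 -> matches Epsilon
  - task 6 (Refactor): project_id=1 -> matches Vega
  - task 7 (Deploy): project_id=2 -> matches Delta
  - task 8 (Implement): project_id=NULL, no match -> kept with NULL
All 8 rows appear; 2 have NULL project.

SQL:
SELECT a.name, b.name AS project
FROM tasks a
LEFT JOIN projects b ON a.project_id = b.id

Result:
name      | project
----------+--------
Design    | Delta  
Migrate   | Vega   
Setup     | Beta   
Plan      | NULL   
Train     | Epsilon
Refactor  | Vega   
Deploy    | Delta  
Implement | NULL   


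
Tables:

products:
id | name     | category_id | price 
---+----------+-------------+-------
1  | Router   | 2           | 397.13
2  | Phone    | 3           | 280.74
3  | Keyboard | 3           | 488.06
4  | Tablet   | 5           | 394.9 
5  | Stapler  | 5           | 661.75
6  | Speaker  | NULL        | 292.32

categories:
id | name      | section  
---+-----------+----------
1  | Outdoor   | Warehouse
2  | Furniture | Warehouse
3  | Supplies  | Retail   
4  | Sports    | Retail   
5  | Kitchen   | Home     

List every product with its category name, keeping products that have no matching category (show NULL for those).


LEFT JOIN keeps every row from products (the left table); where category_id has no match in categories, the category columns become NULL. Walk through each product:
  - product 1 (Router): category_id=2 -> matches Furniture
  - product 2 (Phone): category_id=3 -> matches Supplies
  - product 3 (Keyboard): category_id=3 -> matches Supplies
  - product 4 (Tablet): category_id=5 -> matches Kitchen
  - product 5 (Stapler): category_id=5 -> matches Kitchen
  - product 6 (Speaker): category_id=NULL, no match -> kept with NULL
All 6 rows appear; 1 has NULL category.

SQL:
SELECT a.name, b.name AS category
FROM products a
LEFT JOIN categories b ON a.category_id = b.id

Result:
name     | category 
---------+----------
Router   | Furniture
Phone    | Supplies 
Keyboard | Supplies 
Tablet   | Kitchen  
Stapler  | Kitchen  
Speaker  | NULL     


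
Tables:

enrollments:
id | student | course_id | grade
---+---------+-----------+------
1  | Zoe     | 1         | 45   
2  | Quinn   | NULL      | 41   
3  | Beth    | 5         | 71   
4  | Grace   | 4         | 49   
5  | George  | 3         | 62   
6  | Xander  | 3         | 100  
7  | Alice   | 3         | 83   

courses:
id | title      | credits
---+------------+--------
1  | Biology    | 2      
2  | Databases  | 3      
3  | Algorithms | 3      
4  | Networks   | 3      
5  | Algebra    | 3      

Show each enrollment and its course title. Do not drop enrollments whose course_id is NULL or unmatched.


LEFT JOIN keeps every row from enrollments (the left table); where course_id has no match in courses, the course columns become NULL. Walk through each enrollment:
  - enrollment 1 (Zoe): course_id=1 -> matches Biology
  - enrollment 2 (Quinn): course_id=NULL, no match -> kept with NULL
  - enrollment 3 (Beth): course_id=5 -> matches Algebra
  - enrollment 4 (Grace): course_id=4 -> matches Networks
  - enrollment 5 (George): course_id=3 -> matches Algorithms
  - enrollment 6 (Xander): course_id=3 -> matches Algorithms
  - enrollment 7 (Alice): course_id=3 -> matches Algorithms
All 7 rows appear; 1 has NULL course.

SQL:
SELECT a.student, b.title AS course
FROM enrollments a
LEFT JOIN courses b ON a.course_id = b.id

Result:
student | course    
--------+-----------
Zoe     | Biology   
Quinn   | NULL      
Beth    | Algebra   
Grace   | Networks  
George  | Algorithms
Xander  | Algorithms
Alice   | Algorithms


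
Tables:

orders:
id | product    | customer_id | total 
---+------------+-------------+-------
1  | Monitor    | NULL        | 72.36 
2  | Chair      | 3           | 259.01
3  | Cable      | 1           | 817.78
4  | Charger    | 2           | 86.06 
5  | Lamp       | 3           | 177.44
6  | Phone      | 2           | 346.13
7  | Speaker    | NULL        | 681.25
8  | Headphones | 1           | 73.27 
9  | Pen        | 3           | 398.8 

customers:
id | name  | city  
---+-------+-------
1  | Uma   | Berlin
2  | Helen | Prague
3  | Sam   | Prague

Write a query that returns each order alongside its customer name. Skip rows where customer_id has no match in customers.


INNER JOIN keeps only orders rows whose customer_id matches an id in customers. Walk through each order:
  - order 1 (Monitor): customer_id=NULL, no match -> dropped
  - order 2 (Chair): customer_id=3 -> matches Sam
  - order 3 (Cable): customer_id=1 -> matches Uma
  - order 4 (Charger): customer_id=2 -> matches Helen
  - order 5 (Lamp): customer_id=3 -> matches Sam
  - order 6 (Phone): customer_id=2 -> matches Helen
  - order 7 (Speaker): customer_id=NULL, no match -> dropped
  - order 8 (Headphones): customer_id=1 -> matches Uma
  - order 9 (Pen): customer_id=3 -> matches Sam
So 2 of 9 rows are dropped.

SQL:
SELECT a.product, b.name AS customer
FROM orders a
INNER JOIN customers b ON a.customer_id = b.id

Result:
product    | customer
-----------+---------
Chair      | Sam     
Cable      | Uma     
Charger    | Helen   
Lamp       | Sam     
Phone      | Helen   
Headphones | Uma     
Pen        | Sam     
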